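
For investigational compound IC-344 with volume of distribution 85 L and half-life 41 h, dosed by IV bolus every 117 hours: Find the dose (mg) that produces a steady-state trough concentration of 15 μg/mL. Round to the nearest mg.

τ/t½ = 117/41 ≈ 2.8537, so f = (1/2)^(117/41) ≈ 0.138345.
Cmin,ss = (D/Vd)·f/(1−f), so D = Cmin,ss·Vd·(1−f)/f.
D = 15 × 85 × (1−f)/f ≈ 15 × 85 × 6.22831 ≈ 7941.10 mg.

7941 mg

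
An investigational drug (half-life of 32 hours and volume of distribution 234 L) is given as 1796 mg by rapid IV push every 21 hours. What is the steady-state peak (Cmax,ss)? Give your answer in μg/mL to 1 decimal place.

21.0 μg/mL

k = ln2/t½ = ln2/32 ≈ 0.021661 h⁻¹; fraction remaining f = e^(−kτ) = e^(−0.021661×21) ≈ 0.6345.
At steady state, accumulation factor R = 1/(1 − e^(−kτ)) ≈ 2.7360.
Single-dose peak C₀ = D/Vd = 1796/234 ≈ 7.675 μg/mL.
Cmax,ss = C₀/(1 − f) ≈ 7.675/0.3655 ≈ 20.999 μg/mL.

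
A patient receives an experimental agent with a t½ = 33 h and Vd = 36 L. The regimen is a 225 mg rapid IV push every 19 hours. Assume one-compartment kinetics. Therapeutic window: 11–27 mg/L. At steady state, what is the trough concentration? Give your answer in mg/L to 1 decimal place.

12.7 mg/L

τ/t½ = 19/33 ≈ 0.57576, so fraction remaining f = (1/2)^(19/33) ≈ 0.6709.
At steady state, accumulation factor R = 1/(1 − e^(−kτ)) ≈ 3.0386.
Each bolus raises the concentration by D/Vd = 225/36 ≈ 6.250 mg/L.
Cmax,ss = C₀/(1 − f) ≈ 6.250/0.3291 ≈ 18.991 mg/L.
Steady-state trough Cmin,ss = Cmax,ss·f ≈ 18.991 × 0.6709 ≈ 12.741 mg/L.
Trough 12.7 mg/L vs MEC 11 mg/L: adequate.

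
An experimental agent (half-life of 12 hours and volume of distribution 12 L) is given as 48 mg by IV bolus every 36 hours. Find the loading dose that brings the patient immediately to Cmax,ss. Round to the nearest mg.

f = (1/2)^(36/12) ≈ 0.125000; accumulation ratio R = 1/(1−f) ≈ 1.14286.
Loading dose to hit Cmax,ss on first dose: D_load = D_maint·R ≈ 48 × 1.14286 ≈ 54.86 mg.

55 mg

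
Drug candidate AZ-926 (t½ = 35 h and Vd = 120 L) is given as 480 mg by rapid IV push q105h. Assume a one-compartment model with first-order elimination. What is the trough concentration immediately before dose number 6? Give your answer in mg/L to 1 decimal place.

0.6 mg/L

f = (1/2)^(τ/t½) = (1/2)^(105/35) ≈ 0.1250.
C₀ = D/Vd = 480/120 ≈ 4.000 mg/L.
Before the 6th dose, 5 doses have been given. Superposition: Cmin = C₀·(f + f² + … + f^5).
≈ 4.000 × (0.1250 + 0.0156 + 0.0020 + 0.0002 + 0.0000) ≈ 4.000 × 0.1428 ≈ 0.571 mg/L.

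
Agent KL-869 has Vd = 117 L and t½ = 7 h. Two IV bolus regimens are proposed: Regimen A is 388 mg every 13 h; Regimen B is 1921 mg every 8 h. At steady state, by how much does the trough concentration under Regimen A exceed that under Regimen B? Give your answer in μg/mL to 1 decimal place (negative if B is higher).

-12.3 μg/mL

Regimen A: f = (1/2)^(13/7) ≈ 0.2760; Cmin,ss = (388/117)·f/(1−f) ≈ 1.264 μg/mL.
Regimen B: f = (1/2)^(8/7) ≈ 0.4529; Cmin,ss = (1921/117)·f/(1−f) ≈ 13.592 μg/mL.
Difference ≈ 1.264 − 13.592 ≈ -12.328 μg/mL.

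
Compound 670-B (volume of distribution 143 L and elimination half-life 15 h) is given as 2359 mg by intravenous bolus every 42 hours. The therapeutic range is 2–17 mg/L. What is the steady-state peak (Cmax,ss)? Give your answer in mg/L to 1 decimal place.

Over one 42-h interval, 42/15 ≈ 2.8 half-lives elapse, leaving f ≈ 0.1436 of each dose.
At steady state, accumulation factor R = 1/(1 − e^(−kτ)) ≈ 1.1677.
Each bolus raises the concentration by D/Vd = 2359/143 ≈ 16.497 mg/L.
Steady-state peak Cmax,ss = C₀·R ≈ 16.497 × 1.1677 ≈ 19.264 mg/L.
Peak 19.3 mg/L vs MTC 17 mg/L: exceeds toxic threshold.

19.3 mg/L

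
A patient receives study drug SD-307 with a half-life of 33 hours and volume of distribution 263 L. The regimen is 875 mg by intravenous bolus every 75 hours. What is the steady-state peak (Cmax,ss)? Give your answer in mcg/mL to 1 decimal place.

4.2 mcg/mL

τ/t½ = 75/33 ≈ 2.2727, so fraction remaining f = (1/2)^(75/33) ≈ 0.2069.
Accumulation ratio R = 1/(1 − f) ≈ 1/0.7931 ≈ 1.2609.
Each bolus raises the concentration by D/Vd = 875/263 ≈ 3.327 mcg/mL.
Steady-state peak Cmax,ss = C₀·R ≈ 3.327 × 1.2609 ≈ 4.195 mcg/mL.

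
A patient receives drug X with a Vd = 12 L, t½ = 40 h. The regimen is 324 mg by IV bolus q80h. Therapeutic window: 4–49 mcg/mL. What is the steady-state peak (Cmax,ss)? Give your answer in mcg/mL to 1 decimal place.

36.0 mcg/mL

The dosing interval is 2 half-lives, so f = 2^(−2) = 0.25.
At steady state, R = 1/(1 − 0.25) = 4/3.
Single-dose peak C₀ = D/Vd = 324/12 = 27 mcg/mL.
Steady-state peak Cmax,ss = C₀·R = 27 × 4/3 ≈ 36.000 mcg/mL.
Peak 36.0 mcg/mL vs MTC 49 mcg/mL: below toxic threshold.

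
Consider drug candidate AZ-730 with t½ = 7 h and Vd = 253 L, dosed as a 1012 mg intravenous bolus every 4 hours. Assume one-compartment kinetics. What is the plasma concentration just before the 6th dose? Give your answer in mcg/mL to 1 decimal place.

7.1 mcg/mL

f = (1/2)^(τ/t½) = (1/2)^(4/7) ≈ 0.6730.
C₀ = D/Vd = 1012/253 ≈ 4.000 mcg/mL.
Before the 6th dose, 5 doses have been given. Superposition: Cmin = C₀·(f + f² + … + f^5).
≈ 4.000 × (0.6730 + 0.4529 + 0.3048 + 0.2051 + 0.1381) ≈ 4.000 × 1.7739 ≈ 7.096 mcg/mL.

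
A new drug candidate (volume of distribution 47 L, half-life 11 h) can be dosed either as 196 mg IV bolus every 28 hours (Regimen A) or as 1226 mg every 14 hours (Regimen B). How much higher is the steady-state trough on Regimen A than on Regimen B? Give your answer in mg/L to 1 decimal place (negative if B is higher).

Regimen A: f = (1/2)^(28/11) ≈ 0.1713; Cmin,ss = (196/47)·f/(1−f) ≈ 0.862 mg/L.
Regimen B: f = (1/2)^(14/11) ≈ 0.4139; Cmin,ss = (1226/47)·f/(1−f) ≈ 18.421 mg/L.
Difference ≈ 0.862 − 18.421 ≈ -17.559 mg/L.

-17.6 mg/L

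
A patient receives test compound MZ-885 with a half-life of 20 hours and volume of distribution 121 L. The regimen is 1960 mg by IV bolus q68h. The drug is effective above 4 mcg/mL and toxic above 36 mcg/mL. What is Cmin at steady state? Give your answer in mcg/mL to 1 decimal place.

Over one 68-h interval, 68/20 ≈ 3.4 half-lives elapse, leaving f ≈ 0.0947 of each dose.
Accumulation ratio R = 1/(1 − f) ≈ 1/0.9053 ≈ 1.1046.
Each bolus raises the concentration by D/Vd = 1960/121 ≈ 16.198 mcg/mL.
Cmax,ss = C₀/(1 − f) ≈ 16.198/0.9053 ≈ 17.892 mcg/mL.
One interval later, Cmin,ss = Cmax,ss·e^(−kτ) ≈ 17.892 × 0.0947 ≈ 1.694 mcg/mL.
Trough 1.7 mcg/mL vs MEC 4 mcg/mL: subtherapeutic.

1.7 mcg/mL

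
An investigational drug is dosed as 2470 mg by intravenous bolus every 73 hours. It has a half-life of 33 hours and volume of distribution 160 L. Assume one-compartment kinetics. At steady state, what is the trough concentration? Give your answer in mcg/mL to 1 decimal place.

4.2 mcg/mL

k = ln2/t½ = ln2/33 ≈ 0.021004 h⁻¹; fraction remaining f = e^(−kτ) = e^(−0.021004×73) ≈ 0.2158.
Each bolus raises the concentration by D/Vd = 2470/160 ≈ 15.438 mcg/mL.
Steady-state trough Cmin,ss = C₀·f/(1−f) ≈ 15.438 × 0.2158/0.7842 ≈ 4.248 mcg/mL.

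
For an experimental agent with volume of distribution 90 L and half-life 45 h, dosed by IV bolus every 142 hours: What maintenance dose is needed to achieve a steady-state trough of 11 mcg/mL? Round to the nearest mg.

τ/t½ = 142/45 ≈ 3.1556, so f = (1/2)^(142/45) ≈ 0.112223.
Cmin,ss = (D/Vd)·f/(1−f), so D = Cmin,ss·Vd·(1−f)/f.
D = 11 × 90 × (1−f)/f ≈ 11 × 90 × 7.91083 ≈ 7831.72 mg.

7832 mg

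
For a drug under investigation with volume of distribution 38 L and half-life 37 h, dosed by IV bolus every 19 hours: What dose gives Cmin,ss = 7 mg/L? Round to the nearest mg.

114 mg

τ/t½ = 19/37 ≈ 0.51351, so f = (1/2)^(19/37) ≈ 0.700514.
Cmin,ss = (D/Vd)·f/(1−f), so D = Cmin,ss·Vd·(1−f)/f.
D = 7 × 38 × (1−f)/f ≈ 7 × 38 × 0.42752 ≈ 113.72 mg.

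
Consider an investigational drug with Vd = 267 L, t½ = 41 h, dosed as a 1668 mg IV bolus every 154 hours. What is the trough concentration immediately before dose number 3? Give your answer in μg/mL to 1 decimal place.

f = (1/2)^(τ/t½) = (1/2)^(154/41) ≈ 0.0740.
C₀ = D/Vd = 1668/267 ≈ 6.247 μg/mL.
Before the 3rd dose, 2 doses have been given. Superposition: Cmin = C₀·(f + f²).
≈ 6.247 × (0.0740 + 0.0055) ≈ 6.247 × 0.0795 ≈ 0.497 μg/mL.

0.5 μg/mL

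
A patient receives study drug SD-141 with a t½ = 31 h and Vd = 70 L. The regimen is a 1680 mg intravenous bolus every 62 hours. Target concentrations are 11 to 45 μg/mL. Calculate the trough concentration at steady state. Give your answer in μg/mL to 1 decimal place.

8.0 μg/mL

The dosing interval is 2 half-lives, so f = 2^(−2) = 0.25.
At steady state, R = 1/(1 − 0.25) = 4/3.
Single-dose peak C₀ = D/Vd = 1680/70 = 24 μg/mL.
Steady-state peak Cmax,ss = C₀·R = 24 × 4/3 ≈ 32.000 μg/mL.
Steady-state trough Cmin,ss = Cmax,ss·f ≈ 32.000 × 0.25 ≈ 8.000 μg/mL.
Trough 8.0 μg/mL vs MEC 11 μg/mL: subtherapeutic.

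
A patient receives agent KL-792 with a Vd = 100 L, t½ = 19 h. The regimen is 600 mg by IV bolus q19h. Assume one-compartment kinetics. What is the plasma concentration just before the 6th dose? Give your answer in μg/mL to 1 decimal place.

5.8 μg/mL

f = (1/2)^(τ/t½) = (1/2)^(19/19) ≈ 0.5000.
C₀ = D/Vd = 600/100 ≈ 6.000 μg/mL.
Before the 6th dose, 5 doses have been given. Superposition: Cmin = C₀·(f + f² + … + f^5).
≈ 6.000 × (0.5000 + 0.2500 + 0.1250 + 0.0625 + 0.0313) ≈ 6.000 × 0.9688 ≈ 5.813 μg/mL.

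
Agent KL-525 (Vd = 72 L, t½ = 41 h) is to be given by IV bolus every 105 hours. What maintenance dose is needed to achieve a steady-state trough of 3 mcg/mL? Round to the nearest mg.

1059 mg

τ/t½ = 105/41 ≈ 2.561, so f = (1/2)^(105/41) ≈ 0.169461.
Cmin,ss = (D/Vd)·f/(1−f), so D = Cmin,ss·Vd·(1−f)/f.
D = 3 × 72 × (1−f)/f ≈ 3 × 72 × 4.90106 ≈ 1058.63 mg.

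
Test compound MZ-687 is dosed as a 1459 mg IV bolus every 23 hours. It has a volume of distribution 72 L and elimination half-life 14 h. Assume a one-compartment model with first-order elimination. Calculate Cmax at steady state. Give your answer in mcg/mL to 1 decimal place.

k = ln2/t½ = ln2/14 ≈ 0.049511 h⁻¹; fraction remaining f = e^(−kτ) = e^(−0.049511×23) ≈ 0.3202.
Accumulation ratio R = 1/(1 − f) ≈ 1/0.6798 ≈ 1.4710.
Single-dose peak C₀ = D/Vd = 1459/72 ≈ 20.264 mcg/mL.
Steady-state peak Cmax,ss = C₀·R ≈ 20.264 × 1.4710 ≈ 29.808 mcg/mL.

29.8 mcg/mL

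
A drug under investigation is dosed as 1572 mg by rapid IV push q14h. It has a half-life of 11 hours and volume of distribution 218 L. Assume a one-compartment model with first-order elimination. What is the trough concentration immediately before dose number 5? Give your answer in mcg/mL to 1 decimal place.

f = (1/2)^(τ/t½) = (1/2)^(14/11) ≈ 0.4139.
C₀ = D/Vd = 1572/218 ≈ 7.211 mcg/mL.
Before the 5th dose, 4 doses have been given. Superposition: Cmin = C₀·(f + f² + … + f^4).
≈ 7.211 × (0.4139 + 0.1713 + 0.0709 + 0.0293) ≈ 7.211 × 0.6854 ≈ 4.942 mcg/mL.

4.9 mcg/mL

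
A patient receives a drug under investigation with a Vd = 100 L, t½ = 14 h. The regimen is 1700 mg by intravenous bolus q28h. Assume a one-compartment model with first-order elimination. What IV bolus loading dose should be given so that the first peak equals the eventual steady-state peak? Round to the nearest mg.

f = (1/2)^(28/14) ≈ 0.250000; accumulation ratio R = 1/(1−f) ≈ 1.33333.
Loading dose to hit Cmax,ss on first dose: D_load = D_maint·R ≈ 1700 × 1.33333 ≈ 2266.66 mg.

2267 mg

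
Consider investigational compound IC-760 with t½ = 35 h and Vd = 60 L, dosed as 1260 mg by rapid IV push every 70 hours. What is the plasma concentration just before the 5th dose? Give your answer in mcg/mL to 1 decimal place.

f = (1/2)^(τ/t½) = (1/2)^(70/35) ≈ 0.2500.
C₀ = D/Vd = 1260/60 ≈ 21.000 mcg/mL.
Before the 5th dose, 4 doses have been given. Superposition: Cmin = C₀·(f + f² + … + f^4).
≈ 21.000 × (0.2500 + 0.0625 + 0.0156 + 0.0039) ≈ 21.000 × 0.3320 ≈ 6.972 mcg/mL.

7.0 mcg/mL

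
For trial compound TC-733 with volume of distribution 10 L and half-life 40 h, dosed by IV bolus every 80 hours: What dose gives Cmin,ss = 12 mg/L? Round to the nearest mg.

360 mg

τ/t½ = 80/40 ≈ 2, so f = (1/2)^(80/40) ≈ 0.250000.
Cmin,ss = (D/Vd)·f/(1−f), so D = Cmin,ss·Vd·(1−f)/f.
D = 12 × 10 × (1−f)/f ≈ 12 × 10 × 3.00000 ≈ 360.00 mg.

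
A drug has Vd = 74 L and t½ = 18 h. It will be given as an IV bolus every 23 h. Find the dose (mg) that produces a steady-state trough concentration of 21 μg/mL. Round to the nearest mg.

2214 mg

τ/t½ = 23/18 ≈ 1.2778, so f = (1/2)^(23/18) ≈ 0.412430.
Cmin,ss = (D/Vd)·f/(1−f), so D = Cmin,ss·Vd·(1−f)/f.
D = 21 × 74 × (1−f)/f ≈ 21 × 74 × 1.42465 ≈ 2213.91 mg.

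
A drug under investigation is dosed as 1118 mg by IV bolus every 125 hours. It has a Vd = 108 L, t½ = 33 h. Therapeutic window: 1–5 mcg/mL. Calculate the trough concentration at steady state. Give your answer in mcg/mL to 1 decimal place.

τ/t½ = 125/33 ≈ 3.7879, so fraction remaining f = (1/2)^(125/33) ≈ 0.0724.
At steady state, accumulation factor R = 1/(1 − e^(−kτ)) ≈ 1.0781.
Single-dose peak C₀ = D/Vd = 1118/108 ≈ 10.352 mcg/mL.
Steady-state peak Cmax,ss = C₀·R ≈ 10.352 × 1.0781 ≈ 11.160 mcg/mL.
Steady-state trough Cmin,ss = Cmax,ss·f ≈ 11.160 × 0.0724 ≈ 0.808 mcg/mL.
Trough 0.8 mcg/mL vs MEC 1 mcg/mL: subtherapeutic.

0.8 mcg/mL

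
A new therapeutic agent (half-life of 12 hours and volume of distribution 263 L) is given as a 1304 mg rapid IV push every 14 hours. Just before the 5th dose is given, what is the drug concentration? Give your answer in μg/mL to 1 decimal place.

3.8 μg/mL

f = (1/2)^(τ/t½) = (1/2)^(14/12) ≈ 0.4454.
C₀ = D/Vd = 1304/263 ≈ 4.958 μg/mL.
Before the 5th dose, 4 doses have been given. Superposition: Cmin = C₀·(f + f² + … + f^4).
≈ 4.958 × (0.4454 + 0.1984 + 0.0884 + 0.0394) ≈ 4.958 × 0.7716 ≈ 3.826 μg/mL.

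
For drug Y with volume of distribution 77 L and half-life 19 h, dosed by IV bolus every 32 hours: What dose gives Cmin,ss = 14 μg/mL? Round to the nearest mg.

2386 mg

τ/t½ = 32/19 ≈ 1.6842, so f = (1/2)^(32/19) ≈ 0.311173.
Cmin,ss = (D/Vd)·f/(1−f), so D = Cmin,ss·Vd·(1−f)/f.
D = 14 × 77 × (1−f)/f ≈ 14 × 77 × 2.21365 ≈ 2386.31 mg.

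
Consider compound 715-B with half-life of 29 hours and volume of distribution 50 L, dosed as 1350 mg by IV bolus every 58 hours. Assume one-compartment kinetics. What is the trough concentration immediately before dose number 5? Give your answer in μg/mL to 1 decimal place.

9.0 μg/mL

f = (1/2)^(τ/t½) = (1/2)^(58/29) ≈ 0.2500.
C₀ = D/Vd = 1350/50 ≈ 27.000 μg/mL.
Before the 5th dose, 4 doses have been given. Superposition: Cmin = C₀·(f + f² + … + f^4).
≈ 27.000 × (0.2500 + 0.0625 + 0.0156 + 0.0039) ≈ 27.000 × 0.3320 ≈ 8.964 μg/mL.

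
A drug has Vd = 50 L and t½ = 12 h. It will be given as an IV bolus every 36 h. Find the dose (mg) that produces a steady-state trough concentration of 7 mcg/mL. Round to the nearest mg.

τ/t½ = 36/12 ≈ 3, so f = (1/2)^(36/12) ≈ 0.125000.
Cmin,ss = (D/Vd)·f/(1−f), so D = Cmin,ss·Vd·(1−f)/f.
D = 7 × 50 × (1−f)/f ≈ 7 × 50 × 7.00000 ≈ 2450.00 mg.

2450 mg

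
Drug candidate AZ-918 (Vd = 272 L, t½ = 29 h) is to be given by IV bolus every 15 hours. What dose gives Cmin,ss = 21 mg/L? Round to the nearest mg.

τ/t½ = 15/29 ≈ 0.51724, so f = (1/2)^(15/29) ≈ 0.698707.
Cmin,ss = (D/Vd)·f/(1−f), so D = Cmin,ss·Vd·(1−f)/f.
D = 21 × 272 × (1−f)/f ≈ 21 × 272 × 0.43122 ≈ 2463.13 mg.

2463 mg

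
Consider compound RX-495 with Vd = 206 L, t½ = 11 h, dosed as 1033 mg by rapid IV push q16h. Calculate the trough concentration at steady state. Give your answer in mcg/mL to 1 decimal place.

2.9 mcg/mL

τ/t½ = 16/11 ≈ 1.4545, so fraction remaining f = (1/2)^(16/11) ≈ 0.3649.
Each bolus raises the concentration by D/Vd = 1033/206 ≈ 5.015 mcg/mL.
Steady-state trough Cmin,ss = C₀·f/(1−f) ≈ 5.015 × 0.3649/0.6351 ≈ 2.881 mcg/mL.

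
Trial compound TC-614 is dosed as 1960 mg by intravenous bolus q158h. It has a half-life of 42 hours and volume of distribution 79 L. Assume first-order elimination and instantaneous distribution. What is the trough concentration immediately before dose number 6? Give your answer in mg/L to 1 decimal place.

f = (1/2)^(τ/t½) = (1/2)^(158/42) ≈ 0.0737.
C₀ = D/Vd = 1960/79 ≈ 24.810 mg/L.
Before the 6th dose, 5 doses have been given. Superposition: Cmin = C₀·(f + f² + … + f^5).
≈ 24.810 × (0.0737 + 0.0054 + 0.0004 + 0.0000 + 0.0000) ≈ 24.810 × 0.0795 ≈ 1.972 mg/L.

2.0 mg/L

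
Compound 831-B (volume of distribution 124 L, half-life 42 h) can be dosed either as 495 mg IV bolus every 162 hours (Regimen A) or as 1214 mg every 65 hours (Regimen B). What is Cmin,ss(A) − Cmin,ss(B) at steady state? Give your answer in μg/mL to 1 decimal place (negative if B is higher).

-4.8 μg/mL

Regimen A: f = (1/2)^(162/42) ≈ 0.0690; Cmin,ss = (495/124)·f/(1−f) ≈ 0.296 μg/mL.
Regimen B: f = (1/2)^(65/42) ≈ 0.3421; Cmin,ss = (1214/124)·f/(1−f) ≈ 5.091 μg/mL.
Difference ≈ 0.296 − 5.091 ≈ -4.795 μg/mL.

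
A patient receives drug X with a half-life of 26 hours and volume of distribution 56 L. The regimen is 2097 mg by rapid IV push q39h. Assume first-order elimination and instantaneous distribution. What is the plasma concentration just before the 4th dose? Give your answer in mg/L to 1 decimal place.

19.6 mg/L

f = (1/2)^(τ/t½) = (1/2)^(39/26) ≈ 0.3536.
C₀ = D/Vd = 2097/56 ≈ 37.446 mg/L.
Before the 4th dose, 3 doses have been given. Superposition: Cmin = C₀·(f + f² + … + f^3).
≈ 37.446 × (0.3536 + 0.1250 + 0.0442) ≈ 37.446 × 0.5228 ≈ 19.577 mg/L.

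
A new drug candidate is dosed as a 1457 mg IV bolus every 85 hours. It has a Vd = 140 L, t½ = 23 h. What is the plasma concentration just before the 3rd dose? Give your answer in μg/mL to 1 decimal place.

0.9 μg/mL

f = (1/2)^(τ/t½) = (1/2)^(85/23) ≈ 0.0772.
C₀ = D/Vd = 1457/140 ≈ 10.407 μg/mL.
Before the 3rd dose, 2 doses have been given. Superposition: Cmin = C₀·(f + f²).
≈ 10.407 × (0.0772 + 0.0060) ≈ 10.407 × 0.0832 ≈ 0.866 μg/mL.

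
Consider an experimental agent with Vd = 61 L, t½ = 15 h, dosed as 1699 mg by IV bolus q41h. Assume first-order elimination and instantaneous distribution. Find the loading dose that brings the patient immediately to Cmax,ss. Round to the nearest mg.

2000 mg

f = (1/2)^(41/15) ≈ 0.150378; accumulation ratio R = 1/(1−f) ≈ 1.17699.
Loading dose to hit Cmax,ss on first dose: D_load = D_maint·R ≈ 1699 × 1.17699 ≈ 1999.71 mg.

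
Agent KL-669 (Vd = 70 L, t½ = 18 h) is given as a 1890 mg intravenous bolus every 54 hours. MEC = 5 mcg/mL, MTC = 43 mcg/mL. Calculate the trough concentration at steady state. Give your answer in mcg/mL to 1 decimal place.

3.9 mcg/mL

The dosing interval is 3 half-lives, so f = 2^(−3) = 0.125.
Accumulation ratio R = 1/(1 − f) = 1/0.875 = 8/7.
Single-dose peak C₀ = D/Vd = 1890/70 = 27 mcg/mL.
Steady-state peak Cmax,ss = C₀·R = 27 × 8/7 ≈ 30.857 mcg/mL.
Steady-state trough Cmin,ss = Cmax,ss·f ≈ 30.857 × 0.125 ≈ 3.857 mcg/mL.
Trough 3.9 mcg/mL vs MEC 5 mcg/mL: subtherapeutic.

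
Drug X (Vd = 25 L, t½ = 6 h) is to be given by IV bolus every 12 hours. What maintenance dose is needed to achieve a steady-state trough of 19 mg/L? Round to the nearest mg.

τ/t½ = 12/6 ≈ 2, so f = (1/2)^(12/6) ≈ 0.250000.
Cmin,ss = (D/Vd)·f/(1−f), so D = Cmin,ss·Vd·(1−f)/f.
D = 19 × 25 × (1−f)/f ≈ 19 × 25 × 3.00000 ≈ 1425.00 mg.

1425 mg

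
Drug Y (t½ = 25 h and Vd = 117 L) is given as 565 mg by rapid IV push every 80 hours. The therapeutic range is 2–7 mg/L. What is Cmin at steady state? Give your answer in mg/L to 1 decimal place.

τ/t½ = 80/25 ≈ 3.2, so fraction remaining f = (1/2)^(80/25) ≈ 0.1088.
Each bolus raises the concentration by D/Vd = 565/117 ≈ 4.829 mg/L.
Steady-state trough Cmin,ss = C₀·f/(1−f) ≈ 4.829 × 0.1088/0.8912 ≈ 0.590 mg/L.
Trough 0.6 mg/L vs MEC 2 mg/L: subtherapeutic.

0.6 mg/L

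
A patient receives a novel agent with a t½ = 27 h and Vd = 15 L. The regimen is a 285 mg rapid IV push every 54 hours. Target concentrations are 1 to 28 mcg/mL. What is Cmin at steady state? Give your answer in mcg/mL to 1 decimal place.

The dosing interval is 2 half-lives, so f = 2^(−2) = 0.25.
Accumulation ratio R = 1/(1 − f) = 1/0.75 = 4/3.
Single-dose peak C₀ = D/Vd = 285/15 = 19 mcg/mL.
Steady-state peak Cmax,ss = C₀·R = 19 × 4/3 ≈ 25.333 mcg/mL.
Steady-state trough Cmin,ss = Cmax,ss·f ≈ 25.333 × 0.25 ≈ 6.333 mcg/mL.
Trough 6.3 mcg/mL vs MEC 1 mcg/mL: adequate.

6.3 mcg/mL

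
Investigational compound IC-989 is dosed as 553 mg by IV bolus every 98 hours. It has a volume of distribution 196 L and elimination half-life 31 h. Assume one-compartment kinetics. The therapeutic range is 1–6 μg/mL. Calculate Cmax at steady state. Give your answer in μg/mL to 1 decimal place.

k = ln2/t½ = ln2/31 ≈ 0.022360 h⁻¹; fraction remaining f = e^(−kτ) = e^(−0.022360×98) ≈ 0.1118.
At steady state, accumulation factor R = 1/(1 − e^(−kτ)) ≈ 1.1259.
Single-dose peak C₀ = D/Vd = 553/196 ≈ 2.821 μg/mL.
Cmax,ss = C₀/(1 − f) ≈ 2.821/0.8882 ≈ 3.176 μg/mL.
Peak 3.2 μg/mL vs MTC 6 μg/mL: below toxic threshold.

3.2 μg/mL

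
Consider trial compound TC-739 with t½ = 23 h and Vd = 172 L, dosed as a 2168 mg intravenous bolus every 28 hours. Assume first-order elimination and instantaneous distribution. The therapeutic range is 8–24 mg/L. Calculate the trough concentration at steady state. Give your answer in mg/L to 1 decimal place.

k = ln2/t½ = ln2/23 ≈ 0.030137 h⁻¹; fraction remaining f = e^(−kτ) = e^(−0.030137×28) ≈ 0.4301.
Accumulation ratio R = 1/(1 − f) ≈ 1/0.5699 ≈ 1.7547.
Each bolus raises the concentration by D/Vd = 2168/172 ≈ 12.605 mg/L.
Steady-state peak Cmax,ss = C₀·R ≈ 12.605 × 1.7547 ≈ 22.118 mg/L.
One interval later, Cmin,ss = Cmax,ss·e^(−kτ) ≈ 22.118 × 0.4301 ≈ 9.513 mg/L.
Trough 9.5 mg/L vs MEC 8 mg/L: adequate.

9.5 mg/L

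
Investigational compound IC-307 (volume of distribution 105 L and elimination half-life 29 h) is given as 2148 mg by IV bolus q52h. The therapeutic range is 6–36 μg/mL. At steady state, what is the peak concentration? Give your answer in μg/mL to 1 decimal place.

28.8 μg/mL

τ/t½ = 52/29 ≈ 1.7931, so fraction remaining f = (1/2)^(52/29) ≈ 0.2886.
At steady state, accumulation factor R = 1/(1 − e^(−kτ)) ≈ 1.4057.
Each bolus raises the concentration by D/Vd = 2148/105 ≈ 20.457 μg/mL.
Steady-state peak Cmax,ss = C₀·R ≈ 20.457 × 1.4057 ≈ 28.756 μg/mL.
Peak 28.8 μg/mL vs MTC 36 μg/mL: below toxic threshold.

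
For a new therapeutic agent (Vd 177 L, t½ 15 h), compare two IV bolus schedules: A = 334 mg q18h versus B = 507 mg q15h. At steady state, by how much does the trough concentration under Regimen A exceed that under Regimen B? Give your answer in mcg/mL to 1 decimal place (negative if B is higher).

-1.4 mcg/mL

Regimen A: f = (1/2)^(18/15) ≈ 0.4353; Cmin,ss = (334/177)·f/(1−f) ≈ 1.455 mcg/mL.
Regimen B: f = (1/2)^(15/15) ≈ 0.5000; Cmin,ss = (507/177)·f/(1−f) ≈ 2.864 mcg/mL.
Difference ≈ 1.455 − 2.864 ≈ -1.409 mcg/mL.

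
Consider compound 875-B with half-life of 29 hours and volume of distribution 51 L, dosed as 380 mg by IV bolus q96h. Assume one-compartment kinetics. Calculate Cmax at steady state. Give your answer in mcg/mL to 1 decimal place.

8.3 mcg/mL

k = ln2/t½ = ln2/29 ≈ 0.023902 h⁻¹; fraction remaining f = e^(−kτ) = e^(−0.023902×96) ≈ 0.1008.
Accumulation ratio R = 1/(1 − f) ≈ 1/0.8992 ≈ 1.1121.
Single-dose peak C₀ = D/Vd = 380/51 ≈ 7.451 mcg/mL.
Cmax,ss = C₀/(1 − f) ≈ 7.451/0.8992 ≈ 8.286 mcg/mL.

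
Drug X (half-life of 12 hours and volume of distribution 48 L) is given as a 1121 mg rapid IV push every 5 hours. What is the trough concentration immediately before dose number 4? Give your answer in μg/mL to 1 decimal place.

f = (1/2)^(τ/t½) = (1/2)^(5/12) ≈ 0.7492.
C₀ = D/Vd = 1121/48 ≈ 23.354 μg/mL.
Before the 4th dose, 3 doses have been given. Superposition: Cmin = C₀·(f + f² + … + f^3).
≈ 23.354 × (0.7492 + 0.5613 + 0.4205) ≈ 23.354 × 1.7310 ≈ 40.426 μg/mL.

40.4 μg/mL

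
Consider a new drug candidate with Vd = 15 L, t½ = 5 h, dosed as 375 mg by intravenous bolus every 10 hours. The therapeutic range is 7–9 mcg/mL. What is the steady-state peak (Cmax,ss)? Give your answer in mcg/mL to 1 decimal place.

33.3 mcg/mL

The dosing interval is 2 half-lives, so f = 2^(−2) = 0.25.
Accumulation ratio R = 1/(1 − f) = 1/0.75 = 4/3.
Single-dose peak C₀ = D/Vd = 375/15 = 25 mcg/mL.
Steady-state peak Cmax,ss = C₀·R = 25 × 4/3 ≈ 33.333 mcg/mL.
Peak 33.3 mcg/mL vs MTC 9 mcg/mL: exceeds toxic threshold.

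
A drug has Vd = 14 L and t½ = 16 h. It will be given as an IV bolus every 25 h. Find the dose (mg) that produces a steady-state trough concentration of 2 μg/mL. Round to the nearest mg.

τ/t½ = 25/16 ≈ 1.5625, so f = (1/2)^(25/16) ≈ 0.338564.
Cmin,ss = (D/Vd)·f/(1−f), so D = Cmin,ss·Vd·(1−f)/f.
D = 2 × 14 × (1−f)/f ≈ 2 × 14 × 1.95365 ≈ 54.70 mg.

55 mg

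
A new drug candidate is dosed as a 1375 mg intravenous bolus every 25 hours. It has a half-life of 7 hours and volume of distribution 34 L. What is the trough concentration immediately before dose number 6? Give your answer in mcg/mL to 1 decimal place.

3.7 mcg/mL

f = (1/2)^(τ/t½) = (1/2)^(25/7) ≈ 0.0841.
C₀ = D/Vd = 1375/34 ≈ 40.441 mcg/mL.
Before the 6th dose, 5 doses have been given. Superposition: Cmin = C₀·(f + f² + … + f^5).
≈ 40.441 × (0.0841 + 0.0071 + 0.0006 + 0.0001 + 0.0000) ≈ 40.441 × 0.0919 ≈ 3.717 mcg/mL.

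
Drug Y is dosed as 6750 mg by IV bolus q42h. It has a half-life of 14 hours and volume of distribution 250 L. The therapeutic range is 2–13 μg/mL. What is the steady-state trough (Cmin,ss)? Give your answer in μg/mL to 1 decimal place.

τ = 42 h = 3 half-lives, so f = (1/2)^3 = 0.125.
Accumulation ratio R = 1/(1 − f) = 1/0.875 = 8/7.
Single-dose peak C₀ = D/Vd = 6750/250 = 27 μg/mL.
Steady-state peak Cmax,ss = C₀·R = 27 × 8/7 ≈ 30.857 μg/mL.
Steady-state trough Cmin,ss = Cmax,ss·f ≈ 30.857 × 0.125 ≈ 3.857 μg/mL.
Trough 3.9 μg/mL vs MEC 2 μg/mL: adequate.

3.9 μg/mL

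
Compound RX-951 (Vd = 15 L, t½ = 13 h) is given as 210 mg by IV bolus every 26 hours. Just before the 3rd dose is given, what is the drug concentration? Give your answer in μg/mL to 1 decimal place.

4.4 μg/mL

f = (1/2)^(τ/t½) = (1/2)^(26/13) ≈ 0.2500.
C₀ = D/Vd = 210/15 ≈ 14.000 μg/mL.
Before the 3rd dose, 2 doses have been given. Superposition: Cmin = C₀·(f + f²).
≈ 14.000 × (0.2500 + 0.0625) ≈ 14.000 × 0.3125 ≈ 4.375 μg/mL.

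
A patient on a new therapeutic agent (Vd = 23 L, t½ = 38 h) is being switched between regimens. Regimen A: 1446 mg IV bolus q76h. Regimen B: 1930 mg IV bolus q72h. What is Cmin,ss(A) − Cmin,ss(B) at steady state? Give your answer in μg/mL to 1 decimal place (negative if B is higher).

Regimen A: f = (1/2)^(76/38) ≈ 0.2500; Cmin,ss = (1446/23)·f/(1−f) ≈ 20.957 μg/mL.
Regimen B: f = (1/2)^(72/38) ≈ 0.2689; Cmin,ss = (1930/23)·f/(1−f) ≈ 30.863 μg/mL.
Difference ≈ 20.957 − 30.863 ≈ -9.906 μg/mL.

-9.9 μg/mL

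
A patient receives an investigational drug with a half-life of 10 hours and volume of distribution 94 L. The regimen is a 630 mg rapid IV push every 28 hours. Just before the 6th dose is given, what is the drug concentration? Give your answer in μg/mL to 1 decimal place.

1.1 μg/mL

f = (1/2)^(τ/t½) = (1/2)^(28/10) ≈ 0.1436.
C₀ = D/Vd = 630/94 ≈ 6.702 μg/mL.
Before the 6th dose, 5 doses have been given. Superposition: Cmin = C₀·(f + f² + … + f^5).
≈ 6.702 × (0.1436 + 0.0206 + 0.0030 + 0.0004 + 0.0001) ≈ 6.702 × 0.1677 ≈ 1.124 μg/mL.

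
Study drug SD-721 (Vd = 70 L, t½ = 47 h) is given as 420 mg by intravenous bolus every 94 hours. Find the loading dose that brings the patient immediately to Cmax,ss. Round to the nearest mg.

560 mg

f = (1/2)^(94/47) ≈ 0.250000; accumulation ratio R = 1/(1−f) ≈ 1.33333.
Loading dose to hit Cmax,ss on first dose: D_load = D_maint·R ≈ 420 × 1.33333 ≈ 560.00 mg.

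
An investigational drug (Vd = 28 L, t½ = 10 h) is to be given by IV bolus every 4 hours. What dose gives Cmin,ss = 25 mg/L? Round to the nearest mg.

τ/t½ = 4/10 ≈ 0.4, so f = (1/2)^(4/10) ≈ 0.757858.
Cmin,ss = (D/Vd)·f/(1−f), so D = Cmin,ss·Vd·(1−f)/f.
D = 25 × 28 × (1−f)/f ≈ 25 × 28 × 0.31951 ≈ 223.66 mg.

224 mg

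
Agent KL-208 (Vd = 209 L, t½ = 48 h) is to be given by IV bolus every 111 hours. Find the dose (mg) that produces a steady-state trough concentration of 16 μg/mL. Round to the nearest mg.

13267 mg

τ/t½ = 111/48 ≈ 2.3125, so f = (1/2)^(111/48) ≈ 0.201311.
Cmin,ss = (D/Vd)·f/(1−f), so D = Cmin,ss·Vd·(1−f)/f.
D = 16 × 209 × (1−f)/f ≈ 16 × 209 × 3.96744 ≈ 13267.12 mg.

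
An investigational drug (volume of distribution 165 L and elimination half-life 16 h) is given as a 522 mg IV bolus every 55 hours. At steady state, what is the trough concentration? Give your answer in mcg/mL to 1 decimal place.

τ/t½ = 55/16 ≈ 3.4375, so fraction remaining f = (1/2)^(55/16) ≈ 0.0923.
At steady state, accumulation factor R = 1/(1 − e^(−kτ)) ≈ 1.1017.
Each bolus raises the concentration by D/Vd = 522/165 ≈ 3.164 mcg/mL.
Steady-state peak Cmax,ss = C₀·R ≈ 3.164 × 1.1017 ≈ 3.486 mcg/mL.
Steady-state trough Cmin,ss = Cmax,ss·f ≈ 3.486 × 0.0923 ≈ 0.322 mcg/mL.

0.3 mcg/mL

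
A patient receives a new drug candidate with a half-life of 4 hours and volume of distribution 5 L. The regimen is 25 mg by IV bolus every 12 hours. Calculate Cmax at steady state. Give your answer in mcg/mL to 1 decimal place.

5.7 mcg/mL

The dosing interval is 3 half-lives, so f = 2^(−3) = 0.125.
At steady state, R = 1/(1 − 0.125) = 8/7.
Single-dose peak C₀ = D/Vd = 25/5 = 5 mcg/mL.
Steady-state peak Cmax,ss = C₀·R = 5 × 8/7 ≈ 5.714 mcg/mL.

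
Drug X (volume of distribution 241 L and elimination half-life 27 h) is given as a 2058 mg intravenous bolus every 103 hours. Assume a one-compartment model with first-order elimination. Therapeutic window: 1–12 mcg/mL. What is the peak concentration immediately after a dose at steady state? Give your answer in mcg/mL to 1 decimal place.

9.2 mcg/mL

τ/t½ = 103/27 ≈ 3.8148, so fraction remaining f = (1/2)^(103/27) ≈ 0.0711.
At steady state, accumulation factor R = 1/(1 − e^(−kτ)) ≈ 1.0765.
Single-dose peak C₀ = D/Vd = 2058/241 ≈ 8.539 mcg/mL.
Steady-state peak Cmax,ss = C₀·R ≈ 8.539 × 1.0765 ≈ 9.192 mcg/mL.
Peak 9.2 mcg/mL vs MTC 12 mcg/mL: below toxic threshold.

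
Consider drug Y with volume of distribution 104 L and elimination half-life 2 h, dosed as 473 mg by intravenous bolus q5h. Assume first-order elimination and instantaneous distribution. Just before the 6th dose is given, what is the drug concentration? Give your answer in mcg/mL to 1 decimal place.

1.0 mcg/mL

f = (1/2)^(τ/t½) = (1/2)^(5/2) ≈ 0.1768.
C₀ = D/Vd = 473/104 ≈ 4.548 mcg/mL.
Before the 6th dose, 5 doses have been given. Superposition: Cmin = C₀·(f + f² + … + f^5).
≈ 4.548 × (0.1768 + 0.0313 + 0.0055 + 0.0010 + 0.0002) ≈ 4.548 × 0.2148 ≈ 0.977 mcg/mL.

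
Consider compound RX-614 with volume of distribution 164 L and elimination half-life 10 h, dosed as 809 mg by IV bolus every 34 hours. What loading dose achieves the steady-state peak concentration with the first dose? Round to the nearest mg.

894 mg

f = (1/2)^(34/10) ≈ 0.094732; accumulation ratio R = 1/(1−f) ≈ 1.10465.
Loading dose to hit Cmax,ss on first dose: D_load = D_maint·R ≈ 809 × 1.10465 ≈ 893.66 mg.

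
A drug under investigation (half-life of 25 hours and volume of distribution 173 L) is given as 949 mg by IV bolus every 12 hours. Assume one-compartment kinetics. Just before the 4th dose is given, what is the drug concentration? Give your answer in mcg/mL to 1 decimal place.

f = (1/2)^(τ/t½) = (1/2)^(12/25) ≈ 0.7170.
C₀ = D/Vd = 949/173 ≈ 5.486 mcg/mL.
Before the 4th dose, 3 doses have been given. Superposition: Cmin = C₀·(f + f² + … + f^3).
≈ 5.486 × (0.7170 + 0.5141 + 0.3686) ≈ 5.486 × 1.5997 ≈ 8.776 mcg/mL.

8.8 mcg/mL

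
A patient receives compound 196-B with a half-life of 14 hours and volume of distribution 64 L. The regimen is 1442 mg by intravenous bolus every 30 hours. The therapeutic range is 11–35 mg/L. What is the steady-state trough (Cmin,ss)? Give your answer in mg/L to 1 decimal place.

6.6 mg/L

τ/t½ = 30/14 ≈ 2.1429, so fraction remaining f = (1/2)^(30/14) ≈ 0.2264.
Accumulation ratio R = 1/(1 − f) ≈ 1/0.7736 ≈ 1.2927.
Each bolus raises the concentration by D/Vd = 1442/64 ≈ 22.531 mg/L.
Steady-state peak Cmax,ss = C₀·R ≈ 22.531 × 1.2927 ≈ 29.126 mg/L.
One interval later, Cmin,ss = Cmax,ss·e^(−kτ) ≈ 29.126 × 0.2264 ≈ 6.594 mg/L.
Trough 6.6 mg/L vs MEC 11 mg/L: subtherapeutic.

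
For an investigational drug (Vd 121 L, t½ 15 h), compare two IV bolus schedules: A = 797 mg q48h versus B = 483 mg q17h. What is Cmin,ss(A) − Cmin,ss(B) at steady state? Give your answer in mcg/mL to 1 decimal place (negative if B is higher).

-2.5 mcg/mL

Regimen A: f = (1/2)^(48/15) ≈ 0.1088; Cmin,ss = (797/121)·f/(1−f) ≈ 0.804 mcg/mL.
Regimen B: f = (1/2)^(17/15) ≈ 0.4559; Cmin,ss = (483/121)·f/(1−f) ≈ 3.345 mcg/mL.
Difference ≈ 0.804 − 3.345 ≈ -2.541 mcg/mL.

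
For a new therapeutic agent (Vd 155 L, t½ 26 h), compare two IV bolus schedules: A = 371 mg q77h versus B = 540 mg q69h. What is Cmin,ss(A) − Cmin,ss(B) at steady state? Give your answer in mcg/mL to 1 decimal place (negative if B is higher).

-0.3 mcg/mL

Regimen A: f = (1/2)^(77/26) ≈ 0.1284; Cmin,ss = (371/155)·f/(1−f) ≈ 0.353 mcg/mL.
Regimen B: f = (1/2)^(69/26) ≈ 0.1589; Cmin,ss = (540/155)·f/(1−f) ≈ 0.658 mcg/mL.
Difference ≈ 0.353 − 0.658 ≈ -0.305 mcg/mL.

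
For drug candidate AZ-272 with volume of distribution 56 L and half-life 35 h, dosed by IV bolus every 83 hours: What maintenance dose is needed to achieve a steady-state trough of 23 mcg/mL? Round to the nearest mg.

5377 mg

τ/t½ = 83/35 ≈ 2.3714, so f = (1/2)^(83/35) ≈ 0.193254.
Cmin,ss = (D/Vd)·f/(1−f), so D = Cmin,ss·Vd·(1−f)/f.
D = 23 × 56 × (1−f)/f ≈ 23 × 56 × 4.17454 ≈ 5376.81 mg.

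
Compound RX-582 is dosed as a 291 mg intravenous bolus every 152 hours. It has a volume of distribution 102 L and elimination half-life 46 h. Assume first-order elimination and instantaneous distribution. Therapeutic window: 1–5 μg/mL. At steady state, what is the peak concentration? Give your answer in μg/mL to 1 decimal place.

3.2 μg/mL

τ/t½ = 152/46 ≈ 3.3043, so fraction remaining f = (1/2)^(152/46) ≈ 0.1012.
At steady state, accumulation factor R = 1/(1 − e^(−kτ)) ≈ 1.1126.
Each bolus raises the concentration by D/Vd = 291/102 ≈ 2.853 μg/mL.
Steady-state peak Cmax,ss = C₀·R ≈ 2.853 × 1.1126 ≈ 3.174 μg/mL.
Peak 3.2 μg/mL vs MTC 5 μg/mL: below toxic threshold.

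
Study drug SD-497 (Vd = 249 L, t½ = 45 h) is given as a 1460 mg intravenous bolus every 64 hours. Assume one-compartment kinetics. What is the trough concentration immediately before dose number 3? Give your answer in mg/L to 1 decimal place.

3.0 mg/L

f = (1/2)^(τ/t½) = (1/2)^(64/45) ≈ 0.3731.
C₀ = D/Vd = 1460/249 ≈ 5.863 mg/L.
Before the 3rd dose, 2 doses have been given. Superposition: Cmin = C₀·(f + f²).
≈ 5.863 × (0.3731 + 0.1392) ≈ 5.863 × 0.5123 ≈ 3.004 mg/L.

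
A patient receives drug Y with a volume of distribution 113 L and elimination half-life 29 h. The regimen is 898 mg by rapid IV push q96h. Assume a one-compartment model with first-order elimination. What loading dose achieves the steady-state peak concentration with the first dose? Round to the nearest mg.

f = (1/2)^(96/29) ≈ 0.100806; accumulation ratio R = 1/(1−f) ≈ 1.11211.
Loading dose to hit Cmax,ss on first dose: D_load = D_maint·R ≈ 898 × 1.11211 ≈ 998.67 mg.

999 mg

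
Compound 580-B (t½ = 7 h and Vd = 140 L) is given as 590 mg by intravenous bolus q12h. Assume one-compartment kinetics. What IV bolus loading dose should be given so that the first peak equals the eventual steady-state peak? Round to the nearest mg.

f = (1/2)^(12/7) ≈ 0.304753; accumulation ratio R = 1/(1−f) ≈ 1.43834.
Loading dose to hit Cmax,ss on first dose: D_load = D_maint·R ≈ 590 × 1.43834 ≈ 848.62 mg.

849 mg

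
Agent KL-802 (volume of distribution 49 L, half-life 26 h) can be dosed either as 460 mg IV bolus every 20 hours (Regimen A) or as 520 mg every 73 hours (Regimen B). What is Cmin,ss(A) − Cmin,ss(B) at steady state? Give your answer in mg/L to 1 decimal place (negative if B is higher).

11.6 mg/L

Regimen A: f = (1/2)^(20/26) ≈ 0.5867; Cmin,ss = (460/49)·f/(1−f) ≈ 13.326 mg/L.
Regimen B: f = (1/2)^(73/26) ≈ 0.1428; Cmin,ss = (520/49)·f/(1−f) ≈ 1.768 mg/L.
Difference ≈ 13.326 − 1.768 ≈ 11.558 mg/L.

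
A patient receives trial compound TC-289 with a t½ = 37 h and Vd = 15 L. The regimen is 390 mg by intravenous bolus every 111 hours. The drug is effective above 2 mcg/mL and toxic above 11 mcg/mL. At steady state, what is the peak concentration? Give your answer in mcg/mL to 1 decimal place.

29.7 mcg/mL

τ = 111 h = 3 half-lives, so f = (1/2)^3 = 0.125.
Accumulation ratio R = 1/(1 − f) = 1/0.875 = 8/7.
Single-dose peak C₀ = D/Vd = 390/15 = 26 mcg/mL.
Steady-state peak Cmax,ss = C₀·R = 26 × 8/7 ≈ 29.714 mcg/mL.
Peak 29.7 mcg/mL vs MTC 11 mcg/mL: exceeds toxic threshold.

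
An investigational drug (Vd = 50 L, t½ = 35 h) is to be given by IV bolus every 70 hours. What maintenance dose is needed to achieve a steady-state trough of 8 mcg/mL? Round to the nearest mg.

τ/t½ = 70/35 ≈ 2, so f = (1/2)^(70/35) ≈ 0.250000.
Cmin,ss = (D/Vd)·f/(1−f), so D = Cmin,ss·Vd·(1−f)/f.
D = 8 × 50 × (1−f)/f ≈ 8 × 50 × 3.00000 ≈ 1200.00 mg.

1200 mg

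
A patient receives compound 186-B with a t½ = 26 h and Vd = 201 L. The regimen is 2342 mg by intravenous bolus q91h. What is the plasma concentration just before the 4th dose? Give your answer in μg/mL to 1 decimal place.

1.1 μg/mL

f = (1/2)^(τ/t½) = (1/2)^(91/26) ≈ 0.0884.
C₀ = D/Vd = 2342/201 ≈ 11.652 μg/mL.
Before the 4th dose, 3 doses have been given. Superposition: Cmin = C₀·(f + f² + … + f^3).
≈ 11.652 × (0.0884 + 0.0078 + 0.0007) ≈ 11.652 × 0.0969 ≈ 1.129 μg/mL.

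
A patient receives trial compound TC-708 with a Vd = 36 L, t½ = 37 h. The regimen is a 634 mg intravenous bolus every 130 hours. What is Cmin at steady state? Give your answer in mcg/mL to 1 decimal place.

1.7 mcg/mL

k = ln2/t½ = ln2/37 ≈ 0.018734 h⁻¹; fraction remaining f = e^(−kτ) = e^(−0.018734×130) ≈ 0.0876.
Each bolus raises the concentration by D/Vd = 634/36 ≈ 17.611 mcg/mL.
Steady-state trough Cmin,ss = C₀·f/(1−f) ≈ 17.611 × 0.0876/0.9124 ≈ 1.691 mcg/mL.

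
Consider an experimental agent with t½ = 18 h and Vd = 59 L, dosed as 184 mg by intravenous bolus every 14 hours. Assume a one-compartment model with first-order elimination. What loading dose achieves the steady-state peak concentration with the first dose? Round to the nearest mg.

442 mg

f = (1/2)^(14/18) ≈ 0.583265; accumulation ratio R = 1/(1−f) ≈ 2.39961.
Loading dose to hit Cmax,ss on first dose: D_load = D_maint·R ≈ 184 × 2.39961 ≈ 441.53 mg.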